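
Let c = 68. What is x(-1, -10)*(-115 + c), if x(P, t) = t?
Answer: 470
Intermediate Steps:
x(-1, -10)*(-115 + c) = -10*(-115 + 68) = -10*(-47) = 470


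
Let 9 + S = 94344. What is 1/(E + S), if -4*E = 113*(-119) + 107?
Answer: 1/97670 ≈ 1.0239e-5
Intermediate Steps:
S = 94335 (S = -9 + 94344 = 94335)
E = 3335 (E = -(113*(-119) + 107)/4 = -(-13447 + 107)/4 = -¼*(-13340) = 3335)
1/(E + S) = 1/(3335 + 94335) = 1/97670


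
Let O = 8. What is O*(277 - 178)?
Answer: 792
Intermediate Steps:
O*(277 - 178) = 8*(277 - 178) = 8*99 = 792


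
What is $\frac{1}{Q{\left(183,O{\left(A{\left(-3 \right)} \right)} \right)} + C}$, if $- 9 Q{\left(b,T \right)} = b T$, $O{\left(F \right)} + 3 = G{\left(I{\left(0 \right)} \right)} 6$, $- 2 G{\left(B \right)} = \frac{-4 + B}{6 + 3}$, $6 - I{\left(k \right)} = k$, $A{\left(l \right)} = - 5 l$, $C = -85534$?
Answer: $- \frac{9}{769135} \approx -1.1701 \cdot 10^{-5}$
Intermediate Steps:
$I{\left(k \right)} = 6 - k$
$G{\left(B \right)} = \frac{2}{9} - \frac{B}{18}$ ($G{\left(B \right)} = - \frac{\left(-4 + B\right) \frac{1}{6 + 3}}{2} = - \frac{\left(-4 + B\right) \frac{1}{9}}{2} = - \frac{- \frac{4}{9} + \frac{B}{9}}{2} = \frac{2}{9} - \frac{B}{18}$)
$O{\left(F \right)} = - \frac{11}{3}$ ($O{\left(F \right)} = -3 + \left(\frac{2}{9} - \frac{6 - 0}{18}\right) 6 = -3 + \left(\frac{2}{9} - \frac{6 + 0}{18}\right) 6 = -3 + \left(\frac{2}{9} - \frac{1}{3}\right) 6 = -3 - \frac{2}{3} = - \frac{11}{3}$)
$Q{\left(b,T \right)} = - \frac{T b}{9}$ ($Q{\left(b,T \right)} = - \frac{b T}{9} = - \frac{T b}{9}$)
$\frac{1}{Q{\left(183,O{\left(A{\left(-3 \right)} \right)} \right)} + C} = \frac{1}{\left(- \frac{1}{9}\right) \left(- \frac{11}{3}\right) 183 - 85534} = \frac{1}{\frac{671}{9} - 85534} = \frac{1}{- \frac{769135}{9}} = - \frac{9}{769135}$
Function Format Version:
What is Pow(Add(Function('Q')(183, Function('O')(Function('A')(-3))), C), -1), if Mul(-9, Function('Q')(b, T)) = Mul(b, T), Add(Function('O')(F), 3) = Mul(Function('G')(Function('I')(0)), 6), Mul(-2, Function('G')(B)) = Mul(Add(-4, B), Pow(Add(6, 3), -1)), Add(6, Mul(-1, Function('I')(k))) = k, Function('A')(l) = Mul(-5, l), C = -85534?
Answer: Rational(-9, 769135) ≈ -1.1701e-5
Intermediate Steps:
Function('I')(k) = Add(6, Mul(-1, k))
Function('G')(B) = Add(Rational(2, 9), Mul(Rational(-1, 18), B)) (Function('G')(B) = Mul(Rational(-1, 2), Mul(Add(-4, B), Pow(Add(6, 3), -1))) = Mul(Rational(-1, 2), Mul(Add(-4, B), Pow(9, -1))) = Mul(Rational(-1, 2), Mul(Add(-4, B), Rational(1, 9))) = Mul(Rational(-1, 2), Add(Rational(-4, 9), Mul(Rational(1, 9), B))) = Add(Rational(2, 9), Mul(Rational(-1, 18), B)))
Function('O')(F) = Rational(-11, 3) (Function('O')(F) = Add(-3, Mul(Add(Rational(2, 9), Mul(Rational(-1, 18), Add(6, Mul(-1, 0)))), 6)) = Add(-3, Mul(Add(Rational(2, 9), Mul(Rational(-1, 18), Add(6, 0))), 6)) = Add(-3, Mul(Add(Rational(2, 9), Mul(Rational(-1, 18), 6)), 6)) = Add(-3, Mul(Add(Rational(2, 9), Rational(-1, 3)), 6)) = Add(-3, Mul(Rational(-1, 9), 6)) = Add(-3, Rational(-2, 3)) = Rational(-11, 3))
Function('Q')(b, T) = Mul(Rational(-1, 9), T, b) (Function('Q')(b, T) = Mul(Rational(-1, 9), Mul(b, T)) = Mul(Rational(-1, 9), Mul(T, b)) = Mul(Rational(-1, 9), T, b))
Pow(Add(Function('Q')(183, Function('O')(Function('A')(-3))), C), -1) = Pow(Add(Mul(Rational(-1, 9), Rational(-11, 3), 183), -85534), -1) = Pow(Add(Rational(671, 9), -85534), -1) = Pow(Rational(-769135, 9), -1) = Rational(-9, 769135)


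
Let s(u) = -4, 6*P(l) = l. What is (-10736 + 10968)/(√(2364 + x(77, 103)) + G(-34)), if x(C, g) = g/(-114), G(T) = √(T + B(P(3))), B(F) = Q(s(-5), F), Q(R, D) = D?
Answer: 26448/(√30710802 + 57*I*√134) ≈ 4.7058 - 0.56029*I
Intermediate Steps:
P(l) = l/6
B(F) = F
G(T) = √(½ + T) (G(T) = √(T + (⅙)*3) = √(T + ½) = √(½ + T))
x(C, g) = -g/114 (x(C, g) = g*(-1/114) = -g/114)
(-10736 + 10968)/(√(2364 + x(77, 103)) + G(-34)) = (-10736 + 10968)/(√(2364 - 1/114*103) + √(2 + 4*(-34))/2) = 232/(√(2364 - 103/114) + √(2 - 136)/2) = 232/(√(269393/114) + √(-134)/2) = 232/(√30710802/114 + (I*√134)/2) = 232/(√30710802/114 + I*√134/2)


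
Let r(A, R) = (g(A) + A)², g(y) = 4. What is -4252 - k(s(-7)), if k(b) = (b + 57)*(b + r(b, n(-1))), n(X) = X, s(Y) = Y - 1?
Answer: -4644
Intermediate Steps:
s(Y) = -1 + Y
r(A, R) = (4 + A)²
k(b) = (57 + b)*(b + (4 + b)²) (k(b) = (b + 57)*(b + (4 + b)²) = (57 + b)*(b + (4 + b)²))
-4252 - k(s(-7)) = -4252 - (912 + (-1 - 7)³ + 66*(-1 - 7)² + 529*(-1 - 7)) = -4252 - (912 + (-8)³ + 66*(-8)² + 529*(-8)) = -4252 - (912 - 512 + 66*64 - 4232) = -4252 - (912 - 512 + 4224 - 4232) = -4252 - 1*392 = -4252 - 392 = -4644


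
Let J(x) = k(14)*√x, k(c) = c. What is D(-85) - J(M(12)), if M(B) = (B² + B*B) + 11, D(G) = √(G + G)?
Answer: -14*√299 + I*√170 ≈ -242.08 + 13.038*I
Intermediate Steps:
D(G) = √2*√G (D(G) = √(2*G) = √2*√G)
M(B) = 11 + 2*B² (M(B) = (B² + B²) + 11 = 2*B² + 11 = 11 + 2*B²)
J(x) = 14*√x
D(-85) - J(M(12)) = √2*√(-85) - 14*√(11 + 2*12²) = √2*(I*√85) - 14*√(11 + 2*144) = I*√170 - 14*√(11 + 288) = I*√170 - 14*√299 = -14*√299 + I*√170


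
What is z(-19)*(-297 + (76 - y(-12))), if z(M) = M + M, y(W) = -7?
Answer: 8132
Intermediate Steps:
z(M) = 2*M
z(-19)*(-297 + (76 - y(-12))) = (2*(-19))*(-297 + (76 - 1*(-7))) = -38*(-297 + (76 + 7)) = -38*(-297 + 83) = -38*(-214) = 8132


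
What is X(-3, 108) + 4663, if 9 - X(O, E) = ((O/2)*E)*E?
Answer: 22168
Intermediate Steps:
X(O, E) = 9 - O*E**2/2 (X(O, E) = 9 - (O/2)*E*E = 9 - E*O/2*E = 9 - O*E**2/2)
X(-3, 108) + 4663 = (9 - 1/2*(-3)*108**2) + 4663 = (9 - 1/2*(-3)*11664) + 4663 = (9 + 17496) + 4663 = 17505 + 4663 = 22168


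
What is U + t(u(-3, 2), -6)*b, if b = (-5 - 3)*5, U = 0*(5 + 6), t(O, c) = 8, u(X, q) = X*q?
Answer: -320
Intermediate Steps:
U = 0 (U = 0*11 = 0)
b = -40 (b = -8*5 = -40)
U + t(u(-3, 2), -6)*b = 0 + 8*(-40) = 0 - 320 = -320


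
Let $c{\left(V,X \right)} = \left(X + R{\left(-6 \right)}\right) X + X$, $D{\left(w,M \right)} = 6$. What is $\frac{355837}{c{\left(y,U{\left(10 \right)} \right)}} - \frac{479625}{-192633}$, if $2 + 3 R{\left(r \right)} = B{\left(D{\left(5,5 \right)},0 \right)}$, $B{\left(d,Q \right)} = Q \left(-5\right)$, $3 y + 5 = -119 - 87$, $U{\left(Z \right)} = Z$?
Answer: $\frac{68595510071}{19905410} \approx 3446.1$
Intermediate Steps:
$y = - \frac{211}{3}$ ($y = - \frac{5}{3} + \frac{-119 - 87}{3} = - \frac{5}{3} + \frac{1}{3} \left(-206\right) = - \frac{5}{3} - \frac{206}{3} = - \frac{211}{3} \approx -70.333$)
$B{\left(d,Q \right)} = - 5 Q$
$R{\left(r \right)} = - \frac{2}{3}$ ($R{\left(r \right)} = - \frac{2}{3} + \frac{\left(-5\right) 0}{3} = - \frac{2}{3} + \frac{1}{3} \cdot 0 = - \frac{2}{3} + 0 = - \frac{2}{3}$)
$c{\left(V,X \right)} = X + X \left(- \frac{2}{3} + X\right)$ ($c{\left(V,X \right)} = \left(X - \frac{2}{3}\right) X + X = \left(- \frac{2}{3} + X\right) X + X = X \left(- \frac{2}{3} + X\right) + X = X + X \left(- \frac{2}{3} + X\right)$)
$\frac{355837}{c{\left(y,U{\left(10 \right)} \right)}} - \frac{479625}{-192633} = \frac{355837}{10 \left(\frac{1}{3} + 10\right)} - \frac{479625}{-192633} = \frac{355837}{10 \cdot \frac{31}{3}} - - \frac{159875}{64211} = \frac{355837}{\frac{310}{3}} + \frac{159875}{64211} = 355837 \cdot \frac{3}{310} + \frac{159875}{64211} = \frac{1067511}{310} + \frac{159875}{64211} = \frac{68595510071}{19905410}$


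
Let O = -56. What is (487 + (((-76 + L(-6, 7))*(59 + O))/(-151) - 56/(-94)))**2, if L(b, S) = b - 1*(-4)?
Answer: 12051069246225/50367409 ≈ 2.3926e+5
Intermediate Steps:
L(b, S) = 4 + b (L(b, S) = b + 4 = 4 + b)
(487 + (((-76 + L(-6, 7))*(59 + O))/(-151) - 56/(-94)))**2 = (487 + (((-76 + (4 - 6))*(59 - 56))/(-151) - 56/(-94)))**2 = (487 + (((-76 - 2)*3)*(-1/151) - 56*(-1/94)))**2 = (487 + (-78*3*(-1/151) + 28/47))**2 = (487 + (-234*(-1/151) + 28/47))**2 = (487 + (234/151 + 28/47))**2 = (487 + 15226/7097)**2 = (3471465/7097)**2 = 12051069246225/50367409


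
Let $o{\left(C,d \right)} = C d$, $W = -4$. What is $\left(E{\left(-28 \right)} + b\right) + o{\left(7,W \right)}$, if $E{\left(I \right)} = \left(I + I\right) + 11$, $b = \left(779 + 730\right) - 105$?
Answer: $1331$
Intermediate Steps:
$b = 1404$ ($b = 1509 - 105 = 1404$)
$E{\left(I \right)} = 11 + 2 I$ ($E{\left(I \right)} = 2 I + 11 = 11 + 2 I$)
$\left(E{\left(-28 \right)} + b\right) + o{\left(7,W \right)} = \left(\left(11 + 2 \left(-28\right)\right) + 1404\right) + 7 \left(-4\right) = \left(\left(11 - 56\right) + 1404\right) - 28 = \left(-45 + 1404\right) - 28 = 1359 - 28 = 1331$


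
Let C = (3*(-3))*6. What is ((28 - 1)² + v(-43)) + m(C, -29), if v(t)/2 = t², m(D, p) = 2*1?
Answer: 4429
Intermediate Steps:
C = -54 (C = -9*6 = -54)
m(D, p) = 2
v(t) = 2*t²
((28 - 1)² + v(-43)) + m(C, -29) = ((28 - 1)² + 2*(-43)²) + 2 = (27² + 2*1849) + 2 = (729 + 3698) + 2 = 4427 + 2 = 4429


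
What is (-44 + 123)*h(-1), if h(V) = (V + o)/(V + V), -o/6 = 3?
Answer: 1501/2 ≈ 750.50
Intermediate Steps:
o = -18 (o = -6*3 = -18)
h(V) = (-18 + V)/(2*V) (h(V) = (V - 18)/(V + V) = (-18 + V)/((2*V)) = (-18 + V)*(1/(2*V)) = (-18 + V)/(2*V))
(-44 + 123)*h(-1) = (-44 + 123)*((½)*(-18 - 1)/(-1)) = 79*((½)*(-1)*(-19)) = 79*(19/2) = 1501/2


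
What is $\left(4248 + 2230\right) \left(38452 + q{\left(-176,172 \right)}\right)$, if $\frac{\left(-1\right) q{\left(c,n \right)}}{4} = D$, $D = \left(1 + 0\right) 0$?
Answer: $249092056$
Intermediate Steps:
$D = 0$ ($D = 1 \cdot 0 = 0$)
$q{\left(c,n \right)} = 0$ ($q{\left(c,n \right)} = \left(-4\right) 0 = 0$)
$\left(4248 + 2230\right) \left(38452 + q{\left(-176,172 \right)}\right) = \left(4248 + 2230\right) \left(38452 + 0\right) = 6478 \cdot 38452 = 249092056$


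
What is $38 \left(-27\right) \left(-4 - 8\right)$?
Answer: $12312$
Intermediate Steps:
$38 \left(-27\right) \left(-4 - 8\right) = - 1026 \left(-4 - 8\right) = \left(-1026\right) \left(-12\right) = 12312$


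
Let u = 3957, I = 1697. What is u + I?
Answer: 5654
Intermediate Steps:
u + I = 3957 + 1697 = 5654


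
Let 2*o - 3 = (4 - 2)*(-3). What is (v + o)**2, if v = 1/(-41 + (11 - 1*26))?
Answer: 7225/3136 ≈ 2.3039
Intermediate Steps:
v = -1/56 (v = 1/(-41 + (11 - 26)) = 1/(-41 - 15) = 1/(-56) = -1/56 ≈ -0.017857)
o = -3/2 (o = 3/2 + ((4 - 2)*(-3))/2 = 3/2 + (2*(-3))/2 = 3/2 + (1/2)*(-6) = 3/2 - 3 = -3/2 ≈ -1.5000)
(v + o)**2 = (-1/56 - 3/2)**2 = (-85/56)**2 = 7225/3136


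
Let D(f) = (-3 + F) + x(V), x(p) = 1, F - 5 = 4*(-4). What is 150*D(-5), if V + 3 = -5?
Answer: -1950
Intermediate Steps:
F = -11 (F = 5 + 4*(-4) = 5 - 16 = -11)
V = -8 (V = -3 - 5 = -8)
D(f) = -13 (D(f) = (-3 - 11) + 1 = -14 + 1 = -13)
150*D(-5) = 150*(-13) = -1950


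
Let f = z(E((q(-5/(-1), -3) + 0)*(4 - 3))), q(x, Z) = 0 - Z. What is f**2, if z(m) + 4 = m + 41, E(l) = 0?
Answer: 1369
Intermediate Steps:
q(x, Z) = -Z
z(m) = 37 + m (z(m) = -4 + (m + 41) = -4 + (41 + m) = 37 + m)
f = 37 (f = 37 + 0 = 37)
f**2 = 37**2 = 1369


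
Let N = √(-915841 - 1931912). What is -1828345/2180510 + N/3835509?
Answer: -365669/436102 + I*√316417/1278503 ≈ -0.83849 + 0.00043997*I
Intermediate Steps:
N = 3*I*√316417 (N = √(-2847753) = 3*I*√316417 ≈ 1687.5*I)
-1828345/2180510 + N/3835509 = -1828345/2180510 + (3*I*√316417)/3835509 = -1828345*1/2180510 + (3*I*√316417)*(1/3835509) = -365669/436102 + I*√316417/1278503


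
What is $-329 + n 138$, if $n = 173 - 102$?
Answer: $9469$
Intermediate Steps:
$n = 71$
$-329 + n 138 = -329 + 71 \cdot 138 = -329 + 9798 = 9469$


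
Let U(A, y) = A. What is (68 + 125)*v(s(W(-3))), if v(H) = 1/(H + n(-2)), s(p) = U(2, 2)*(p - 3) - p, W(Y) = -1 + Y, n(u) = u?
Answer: -193/12 ≈ -16.083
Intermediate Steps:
s(p) = -6 + p (s(p) = 2*(p - 3) - p = 2*(-3 + p) - p = (-6 + 2*p) - p = -6 + p)
v(H) = 1/(-2 + H) (v(H) = 1/(H - 2) = 1/(-2 + H))
(68 + 125)*v(s(W(-3))) = (68 + 125)/(-2 + (-6 + (-1 - 3))) = 193/(-2 + (-6 - 4)) = 193/(-2 - 10) = 193/(-12) = 193*(-1/12) = -193/12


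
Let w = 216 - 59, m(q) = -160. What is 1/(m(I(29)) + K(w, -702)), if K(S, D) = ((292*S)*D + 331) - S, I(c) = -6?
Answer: -1/32182474 ≈ -3.1073e-8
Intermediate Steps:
w = 157
K(S, D) = 331 - S + 292*D*S (K(S, D) = (292*D*S + 331) - S = (331 + 292*D*S) - S = 331 - S + 292*D*S)
1/(m(I(29)) + K(w, -702)) = 1/(-160 + (331 - 1*157 + 292*(-702)*157)) = 1/(-160 + (331 - 157 - 32182488)) = 1/(-160 - 32182314) = 1/(-32182474) = -1/32182474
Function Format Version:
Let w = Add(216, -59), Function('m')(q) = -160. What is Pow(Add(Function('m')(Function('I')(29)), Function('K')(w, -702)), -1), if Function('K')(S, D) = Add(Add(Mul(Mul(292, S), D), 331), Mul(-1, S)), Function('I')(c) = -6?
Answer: Rational(-1, 32182474) ≈ -3.1073e-8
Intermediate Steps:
w = 157
Function('K')(S, D) = Add(331, Mul(-1, S), Mul(292, D, S)) (Function('K')(S, D) = Add(Add(Mul(292, D, S), 331), Mul(-1, S)) = Add(Add(331, Mul(292, D, S)), Mul(-1, S)) = Add(331, Mul(-1, S), Mul(292, D, S)))
Pow(Add(Function('m')(Function('I')(29)), Function('K')(w, -702)), -1) = Pow(Add(-160, Add(331, Mul(-1, 157), Mul(292, -702, 157))), -1) = Pow(Add(-160, Add(331, -157, -32182488)), -1) = Pow(Add(-160, -32182314), -1) = Pow(-32182474, -1) = Rational(-1, 32182474)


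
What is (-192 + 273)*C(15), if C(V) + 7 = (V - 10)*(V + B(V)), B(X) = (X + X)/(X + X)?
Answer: 5913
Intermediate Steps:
B(X) = 1 (B(X) = (2*X)/((2*X)) = (2*X)*(1/(2*X)) = 1)
C(V) = -7 + (1 + V)*(-10 + V) (C(V) = -7 + (V - 10)*(V + 1) = -7 + (-10 + V)*(1 + V) = -7 + (1 + V)*(-10 + V))
(-192 + 273)*C(15) = (-192 + 273)*(-17 + 15² - 9*15) = 81*(-17 + 225 - 135) = 81*73 = 5913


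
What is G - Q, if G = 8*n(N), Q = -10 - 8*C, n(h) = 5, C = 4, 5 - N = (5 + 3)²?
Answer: 82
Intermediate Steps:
N = -59 (N = 5 - (5 + 3)² = 5 - 1*8² = 5 - 1*64 = 5 - 64 = -59)
Q = -42 (Q = -10 - 8*4 = -10 - 32 = -42)
G = 40 (G = 8*5 = 40)
G - Q = 40 - 1*(-42) = 40 + 42 = 82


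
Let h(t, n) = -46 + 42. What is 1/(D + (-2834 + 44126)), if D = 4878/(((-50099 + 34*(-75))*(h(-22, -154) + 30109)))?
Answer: 176110905/7271971488718 ≈ 2.4218e-5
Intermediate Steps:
h(t, n) = -4
D = -542/176110905 (D = 4878/(((-50099 + 34*(-75))*(-4 + 30109))) = 4878/(((-50099 - 2550)*30105)) = 4878/((-52649*30105)) = 4878/(-1584998145) = 4878*(-1/1584998145) = -542/176110905 ≈ -3.0776e-6)
1/(D + (-2834 + 44126)) = 1/(-542/176110905 + (-2834 + 44126)) = 1/(-542/176110905 + 41292) = 1/(7271971488718/176110905) = 176110905/7271971488718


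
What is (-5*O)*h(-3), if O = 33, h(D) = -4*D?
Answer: -1980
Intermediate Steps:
(-5*O)*h(-3) = (-5*33)*(-4*(-3)) = -165*12 = -1980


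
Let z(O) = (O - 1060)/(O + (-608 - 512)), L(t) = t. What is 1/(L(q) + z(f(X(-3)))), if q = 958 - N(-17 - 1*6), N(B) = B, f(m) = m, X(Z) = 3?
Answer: 1117/1096834 ≈ 0.0010184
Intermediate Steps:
q = 981 (q = 958 - (-17 - 1*6) = 958 - (-17 - 6) = 958 - 1*(-23) = 958 + 23 = 981)
z(O) = (-1060 + O)/(-1120 + O) (z(O) = (-1060 + O)/(O - 1120) = (-1060 + O)/(-1120 + O))
1/(L(q) + z(f(X(-3)))) = 1/(981 + (-1060 + 3)/(-1120 + 3)) = 1/(981 - 1057/(-1117)) = 1/(981 - 1/1117*(-1057)) = 1/(981 + 1057/1117) = 1/(1096834/1117) = 1117/1096834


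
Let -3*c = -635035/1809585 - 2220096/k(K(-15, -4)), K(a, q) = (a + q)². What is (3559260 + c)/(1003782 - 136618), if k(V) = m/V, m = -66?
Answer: -5834171578655/10356765981804 ≈ -0.56332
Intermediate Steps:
k(V) = -66/V
c = -48343342725515/11943261 (c = -(-635035/1809585 - 2220096*(-(-15 - 4)²/66))/3 = -(-635035*1/1809585 - 2220096/((-66/((-19)²))))/3 = -(-127007/361917 - 2220096/((-66/361)))/3 = -(-127007/361917 - 2220096/((-66*1/361)))/3 = -(-127007/361917 - 2220096/(-66/361))/3 = -(-127007/361917 - 2220096*(-361/66))/3 = -(-127007/361917 + 133575776/11)/3 = -⅓*48343342725515/3981087 = -48343342725515/11943261 ≈ -4.0478e+6)
(3559260 + c)/(1003782 - 136618) = (3559260 - 48343342725515/11943261)/(1003782 - 136618) = -5834171578655/11943261/867164 = -5834171578655/11943261*1/867164 = -5834171578655/10356765981804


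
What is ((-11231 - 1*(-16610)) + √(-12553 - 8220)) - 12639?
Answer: -7260 + I*√20773 ≈ -7260.0 + 144.13*I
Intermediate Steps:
((-11231 - 1*(-16610)) + √(-12553 - 8220)) - 12639 = ((-11231 + 16610) + √(-20773)) - 12639 = (5379 + I*√20773) - 12639 = -7260 + I*√20773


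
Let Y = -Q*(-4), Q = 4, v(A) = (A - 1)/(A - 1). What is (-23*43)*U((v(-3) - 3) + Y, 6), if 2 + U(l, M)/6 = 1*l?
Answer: -71208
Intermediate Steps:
v(A) = 1 (v(A) = (-1 + A)/(-1 + A) = 1)
Y = 16 (Y = -1*4*(-4) = -4*(-4) = 16)
U(l, M) = -12 + 6*l (U(l, M) = -12 + 6*(1*l) = -12 + 6*l)
(-23*43)*U((v(-3) - 3) + Y, 6) = (-23*43)*(-12 + 6*((1 - 3) + 16)) = -989*(-12 + 6*(-2 + 16)) = -989*(-12 + 6*14) = -989*(-12 + 84) = -989*72 = -71208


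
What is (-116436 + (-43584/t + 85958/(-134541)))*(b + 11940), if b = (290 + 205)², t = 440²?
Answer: -73800713466946591/2466585 ≈ -2.9920e+10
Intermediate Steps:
t = 193600
b = 245025 (b = 495² = 245025)
(-116436 + (-43584/t + 85958/(-134541)))*(b + 11940) = (-116436 + (-43584/193600 + 85958/(-134541)))*(245025 + 11940) = (-116436 + (-43584*1/193600 + 85958*(-1/134541)))*256965 = (-116436 + (-681/3025 - 85958/134541))*256965 = (-116436 - 31967761/36998775)*256965 = -4308021333661/36998775*256965 = -73800713466946591/2466585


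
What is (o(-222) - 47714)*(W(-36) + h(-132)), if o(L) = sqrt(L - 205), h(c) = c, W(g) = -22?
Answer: 7347956 - 154*I*sqrt(427) ≈ 7.348e+6 - 3182.3*I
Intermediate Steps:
o(L) = sqrt(-205 + L)
(o(-222) - 47714)*(W(-36) + h(-132)) = (sqrt(-205 - 222) - 47714)*(-22 - 132) = (sqrt(-427) - 47714)*(-154) = (I*sqrt(427) - 47714)*(-154) = (-47714 + I*sqrt(427))*(-154) = 7347956 - 154*I*sqrt(427)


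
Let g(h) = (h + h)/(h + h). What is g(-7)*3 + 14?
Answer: 17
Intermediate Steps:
g(h) = 1 (g(h) = (2*h)/((2*h)) = (2*h)*(1/(2*h)) = 1)
g(-7)*3 + 14 = 1*3 + 14 = 3 + 14 = 17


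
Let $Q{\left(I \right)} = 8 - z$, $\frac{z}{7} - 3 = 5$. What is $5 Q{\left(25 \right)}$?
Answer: $-240$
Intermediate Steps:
$z = 56$ ($z = 21 + 7 \cdot 5 = 21 + 35 = 56$)
$Q{\left(I \right)} = -48$ ($Q{\left(I \right)} = 8 - 56 = -48$)
$5 Q{\left(25 \right)} = 5 \left(-48\right) = -240$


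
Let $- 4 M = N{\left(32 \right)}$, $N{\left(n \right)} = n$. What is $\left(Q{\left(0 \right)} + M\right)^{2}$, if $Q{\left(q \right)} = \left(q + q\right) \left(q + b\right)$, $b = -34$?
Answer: $64$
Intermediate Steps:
$M = -8$ ($M = \left(- \frac{1}{4}\right) 32 = -8$)
$Q{\left(q \right)} = 2 q \left(-34 + q\right)$ ($Q{\left(q \right)} = \left(q + q\right) \left(q - 34\right) = 2 q \left(-34 + q\right)$)
$\left(Q{\left(0 \right)} + M\right)^{2} = \left(2 \cdot 0 \left(-34 + 0\right) - 8\right)^{2} = \left(2 \cdot 0 \left(-34\right) - 8\right)^{2} = \left(0 - 8\right)^{2} = \left(-8\right)^{2} = 64$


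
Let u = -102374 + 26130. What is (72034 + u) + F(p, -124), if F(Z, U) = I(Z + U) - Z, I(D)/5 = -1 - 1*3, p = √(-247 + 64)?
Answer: -4230 - I*√183 ≈ -4230.0 - 13.528*I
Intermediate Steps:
u = -76244
p = I*√183 (p = √(-183) = I*√183 ≈ 13.528*I)
I(D) = -20 (I(D) = 5*(-1 - 1*3) = 5*(-1 - 3) = 5*(-4) = -20)
F(Z, U) = -20 - Z
(72034 + u) + F(p, -124) = (72034 - 76244) + (-20 - I*√183) = -4210 + (-20 - I*√183) = -4230 - I*√183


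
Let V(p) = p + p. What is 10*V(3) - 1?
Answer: 59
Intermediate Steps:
V(p) = 2*p
10*V(3) - 1 = 10*(2*3) - 1 = 10*6 - 1 = 60 - 1 = 59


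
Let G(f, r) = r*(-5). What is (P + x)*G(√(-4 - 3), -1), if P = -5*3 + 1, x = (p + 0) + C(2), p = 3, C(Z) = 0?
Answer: -55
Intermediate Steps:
G(f, r) = -5*r
x = 3 (x = (3 + 0) + 0 = 3 + 0 = 3)
P = -14 (P = -15 + 1 = -14)
(P + x)*G(√(-4 - 3), -1) = (-14 + 3)*(-5*(-1)) = -11*5 = -55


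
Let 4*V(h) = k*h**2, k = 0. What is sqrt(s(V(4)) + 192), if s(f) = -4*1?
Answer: 2*sqrt(47) ≈ 13.711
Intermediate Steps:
V(h) = 0 (V(h) = (0*h**2)/4 = (1/4)*0 = 0)
s(f) = -4
sqrt(s(V(4)) + 192) = sqrt(-4 + 192) = sqrt(188) = 2*sqrt(47)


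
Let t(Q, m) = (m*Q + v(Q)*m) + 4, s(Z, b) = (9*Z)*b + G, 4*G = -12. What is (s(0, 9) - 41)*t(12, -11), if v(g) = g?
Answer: 11440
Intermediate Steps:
G = -3 (G = (1/4)*(-12) = -3)
s(Z, b) = -3 + 9*Z*b (s(Z, b) = (9*Z)*b - 3 = 9*Z*b - 3 = -3 + 9*Z*b)
t(Q, m) = 4 + 2*Q*m (t(Q, m) = (m*Q + Q*m) + 4 = (Q*m + Q*m) + 4 = 2*Q*m + 4 = 4 + 2*Q*m)
(s(0, 9) - 41)*t(12, -11) = ((-3 + 9*0*9) - 41)*(4 + 2*12*(-11)) = ((-3 + 0) - 41)*(4 - 264) = (-3 - 41)*(-260) = -44*(-260) = 11440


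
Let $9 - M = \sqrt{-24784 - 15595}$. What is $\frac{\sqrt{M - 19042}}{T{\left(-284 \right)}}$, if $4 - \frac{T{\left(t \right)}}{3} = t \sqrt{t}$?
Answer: $\frac{\sqrt{-19033 - i \sqrt{40379}}}{17179740} - \frac{71 i \sqrt{71} \sqrt{-19033 - i \sqrt{40379}}}{8589870} \approx -0.0096086 - 5.8752 \cdot 10^{-5} i$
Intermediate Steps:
$T{\left(t \right)} = 12 - 3 t^{\frac{3}{2}}$ ($T{\left(t \right)} = 12 - 3 t \sqrt{t} = 12 - 3 t^{\frac{3}{2}}$)
$M = 9 - i \sqrt{40379}$ ($M = 9 - \sqrt{-24784 - 15595} = 9 - \sqrt{-40379} = 9 - i \sqrt{40379} \approx 9.0 - 200.95 i$)
$\frac{\sqrt{M - 19042}}{T{\left(-284 \right)}} = \frac{\sqrt{\left(9 - i \sqrt{40379}\right) - 19042}}{12 - 3 \left(-284\right)^{\frac{3}{2}}} = \frac{\sqrt{-19033 - i \sqrt{40379}}}{12 - 3 \left(- 568 i \sqrt{71}\right)} = \frac{\sqrt{-19033 - i \sqrt{40379}}}{12 + 1704 i \sqrt{71}}$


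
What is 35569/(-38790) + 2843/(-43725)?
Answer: -111035633/113072850 ≈ -0.98198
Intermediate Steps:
35569/(-38790) + 2843/(-43725) = 35569*(-1/38790) + 2843*(-1/43725) = -35569/38790 - 2843/43725 = -111035633/113072850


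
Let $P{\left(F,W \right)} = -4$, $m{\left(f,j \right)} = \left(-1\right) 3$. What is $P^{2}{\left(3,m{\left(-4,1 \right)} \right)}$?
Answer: $16$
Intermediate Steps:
$m{\left(f,j \right)} = -3$
$P^{2}{\left(3,m{\left(-4,1 \right)} \right)} = \left(-4\right)^{2} = 16$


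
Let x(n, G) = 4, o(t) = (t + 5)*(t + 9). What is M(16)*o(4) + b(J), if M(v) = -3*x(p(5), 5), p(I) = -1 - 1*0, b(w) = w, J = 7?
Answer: -1397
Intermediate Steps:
o(t) = (5 + t)*(9 + t)
p(I) = -1 (p(I) = -1 + 0 = -1)
M(v) = -12 (M(v) = -3*4 = -12)
M(16)*o(4) + b(J) = -12*(45 + 4² + 14*4) + 7 = -12*(45 + 16 + 56) + 7 = -12*117 + 7 = -1404 + 7 = -1397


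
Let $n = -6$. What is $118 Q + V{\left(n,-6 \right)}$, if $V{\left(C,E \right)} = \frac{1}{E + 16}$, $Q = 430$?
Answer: $\frac{507401}{10} \approx 50740.0$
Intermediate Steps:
$V{\left(C,E \right)} = \frac{1}{16 + E}$
$118 Q + V{\left(n,-6 \right)} = 118 \cdot 430 + \frac{1}{16 - 6} = 50740 + \frac{1}{10} = \frac{507401}{10}$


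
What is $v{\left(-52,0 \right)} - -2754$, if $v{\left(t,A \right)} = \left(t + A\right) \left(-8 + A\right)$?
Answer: $3170$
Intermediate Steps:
$v{\left(t,A \right)} = \left(-8 + A\right) \left(A + t\right)$ ($v{\left(t,A \right)} = \left(A + t\right) \left(-8 + A\right) = \left(-8 + A\right) \left(A + t\right)$)
$v{\left(-52,0 \right)} - -2754 = \left(0^{2} - 0 - -416 + 0 \left(-52\right)\right) - -2754 = \left(0 + 0 + 416 + 0\right) + 2754 = 416 + 2754 = 3170$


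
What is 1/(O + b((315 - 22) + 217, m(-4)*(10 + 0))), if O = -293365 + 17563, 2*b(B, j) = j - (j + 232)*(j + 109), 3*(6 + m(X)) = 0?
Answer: -1/280046 ≈ -3.5708e-6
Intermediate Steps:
m(X) = -6 (m(X) = -6 + (⅓)*0 = -6 + 0 = -6)
b(B, j) = j/2 - (109 + j)*(232 + j)/2 (b(B, j) = (j - (j + 232)*(j + 109))/2 = (j - (232 + j)*(109 + j))/2 = (j - (109 + j)*(232 + j))/2 = j/2 - (109 + j)*(232 + j)/2)
O = -275802
1/(O + b((315 - 22) + 217, m(-4)*(10 + 0))) = 1/(-275802 + (-12644 - (-1020)*(10 + 0) - 36*(10 + 0)²/2)) = 1/(-275802 + (-12644 - (-1020)*10 - (-6*10)²/2)) = 1/(-275802 + (-12644 - 170*(-60) - ½*(-60)²)) = 1/(-275802 + (-12644 + 10200 - ½*3600)) = 1/(-275802 + (-12644 + 10200 - 1800)) = 1/(-275802 - 4244) = 1/(-280046) = -1/280046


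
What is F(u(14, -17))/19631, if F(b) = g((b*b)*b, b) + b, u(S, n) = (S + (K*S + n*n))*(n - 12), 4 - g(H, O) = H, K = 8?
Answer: 1743164130844/19631 ≈ 8.8797e+7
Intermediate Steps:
g(H, O) = 4 - H
u(S, n) = (-12 + n)*(n² + 9*S) (u(S, n) = (S + (8*S + n*n))*(n - 12) = (S + (8*S + n²))*(-12 + n) = (S + (n² + 8*S))*(-12 + n) = (n² + 9*S)*(-12 + n) = (-12 + n)*(n² + 9*S))
F(b) = 4 + b - b³ (F(b) = (4 - b*b*b) + b = (4 - b²*b) + b = (4 - b³) + b = 4 + b - b³)
F(u(14, -17))/19631 = (4 + ((-17)³ - 108*14 - 12*(-17)² + 9*14*(-17)) - ((-17)³ - 108*14 - 12*(-17)² + 9*14*(-17))³)/19631 = (4 + (-4913 - 1512 - 12*289 - 2142) - (-4913 - 1512 - 12*289 - 2142)³)*(1/19631) = (4 + (-4913 - 1512 - 3468 - 2142) - (-4913 - 1512 - 3468 - 2142)³)*(1/19631) = (4 - 12035 - 1*(-12035)³)*(1/19631) = (4 - 12035 - 1*(-1743164142875))*(1/19631) = (4 - 12035 + 1743164142875)*(1/19631) = 1743164130844*(1/19631) = 1743164130844/19631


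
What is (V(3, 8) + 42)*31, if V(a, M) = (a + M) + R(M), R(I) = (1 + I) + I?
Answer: 2170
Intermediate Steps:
R(I) = 1 + 2*I
V(a, M) = 1 + a + 3*M (V(a, M) = (a + M) + (1 + 2*M) = (M + a) + (1 + 2*M) = 1 + a + 3*M)
(V(3, 8) + 42)*31 = ((1 + 3 + 3*8) + 42)*31 = ((1 + 3 + 24) + 42)*31 = (28 + 42)*31 = 70*31 = 2170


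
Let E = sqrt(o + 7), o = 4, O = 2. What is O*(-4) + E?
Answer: -8 + sqrt(11) ≈ -4.6834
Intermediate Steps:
E = sqrt(11) (E = sqrt(4 + 7) = sqrt(11) ≈ 3.3166)
O*(-4) + E = 2*(-4) + sqrt(11) = -8 + sqrt(11)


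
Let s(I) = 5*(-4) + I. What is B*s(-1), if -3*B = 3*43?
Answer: 903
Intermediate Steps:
B = -43 ≈ -43.000
s(I) = -20 + I
B*s(-1) = -43*(-20 - 1) = -43*(-21) = 903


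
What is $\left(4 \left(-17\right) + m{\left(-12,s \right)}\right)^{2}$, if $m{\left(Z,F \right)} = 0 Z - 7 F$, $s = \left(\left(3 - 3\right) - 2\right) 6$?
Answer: $256$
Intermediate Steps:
$s = -12$ ($s = \left(0 - 2\right) 6 = \left(-2\right) 6 = -12$)
$m{\left(Z,F \right)} = - 7 F$ ($m{\left(Z,F \right)} = 0 - 7 F = - 7 F$)
$\left(4 \left(-17\right) + m{\left(-12,s \right)}\right)^{2} = \left(4 \left(-17\right) - -84\right)^{2} = \left(-68 + 84\right)^{2} = 16^{2} = 256$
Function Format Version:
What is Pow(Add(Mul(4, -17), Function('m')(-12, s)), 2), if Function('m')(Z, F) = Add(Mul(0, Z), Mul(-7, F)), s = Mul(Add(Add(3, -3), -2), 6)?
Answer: 256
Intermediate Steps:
s = -12 (s = Mul(Add(0, -2), 6) = Mul(-2, 6) = -12)
Function('m')(Z, F) = Mul(-7, F) (Function('m')(Z, F) = Add(0, Mul(-7, F)) = Mul(-7, F))
Pow(Add(Mul(4, -17), Function('m')(-12, s)), 2) = Pow(Add(Mul(4, -17), Mul(-7, -12)), 2) = Pow(Add(-68, 84), 2) = Pow(16, 2) = 256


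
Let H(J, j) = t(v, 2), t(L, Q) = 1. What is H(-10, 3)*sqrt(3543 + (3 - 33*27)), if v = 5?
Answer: 3*sqrt(295) ≈ 51.527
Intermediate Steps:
H(J, j) = 1
H(-10, 3)*sqrt(3543 + (3 - 33*27)) = 1*sqrt(3543 + (3 - 33*27)) = 1*sqrt(3543 + (3 - 891)) = 1*sqrt(3543 - 888) = 1*sqrt(2655) = 1*(3*sqrt(295)) = 3*sqrt(295)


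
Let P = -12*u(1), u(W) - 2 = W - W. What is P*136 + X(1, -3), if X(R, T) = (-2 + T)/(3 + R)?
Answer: -13061/4 ≈ -3265.3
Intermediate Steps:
u(W) = 2 (u(W) = 2 + (W - W) = 2 + 0 = 2)
P = -24 (P = -12*2 = -24)
X(R, T) = (-2 + T)/(3 + R)
P*136 + X(1, -3) = -24*136 + (-2 - 3)/(3 + 1) = -3264 - 5/4 = -13061/4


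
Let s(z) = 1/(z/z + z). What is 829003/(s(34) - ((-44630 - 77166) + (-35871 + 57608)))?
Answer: 29015105/3502066 ≈ 8.2851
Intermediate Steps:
s(z) = 1/(1 + z)
829003/(s(34) - ((-44630 - 77166) + (-35871 + 57608))) = 829003/(1/(1 + 34) - ((-44630 - 77166) + (-35871 + 57608))) = 829003/(1/35 - (-121796 + 21737)) = 829003/(1/35 - 1*(-100059)) = 829003/(1/35 + 100059) = 829003/(3502066/35) = 829003*(35/3502066) = 29015105/3502066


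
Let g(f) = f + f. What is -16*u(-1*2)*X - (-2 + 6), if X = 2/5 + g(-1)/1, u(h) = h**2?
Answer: 492/5 ≈ 98.400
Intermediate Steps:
g(f) = 2*f
X = -8/5 (X = 2/5 + (2*(-1))/1 = 2*(1/5) - 2*1 = 2/5 - 2 = -8/5 ≈ -1.6000)
-16*u(-1*2)*X - (-2 + 6) = -16*(-1*2)**2*(-8)/5 - (-2 + 6) = -16*(-2)**2*(-8)/5 - 1*4 = -64*(-8)/5 - 4 = -16*(-32/5) - 4 = 512/5 - 4 = 492/5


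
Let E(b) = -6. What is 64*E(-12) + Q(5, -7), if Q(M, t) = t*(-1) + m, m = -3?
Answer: -380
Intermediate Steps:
Q(M, t) = -3 - t (Q(M, t) = t*(-1) - 3 = -t - 3 = -3 - t)
64*E(-12) + Q(5, -7) = 64*(-6) + (-3 - 1*(-7)) = -384 + (-3 + 7) = -384 + 4 = -380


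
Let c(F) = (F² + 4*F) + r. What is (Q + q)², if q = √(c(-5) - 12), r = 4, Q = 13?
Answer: (13 + I*√3)² ≈ 166.0 + 45.033*I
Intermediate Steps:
c(F) = 4 + F² + 4*F (c(F) = (F² + 4*F) + 4 = 4 + F² + 4*F)
q = I*√3 (q = √((4 + (-5)² + 4*(-5)) - 12) = √((4 + 25 - 20) - 12) = √(9 - 12) = √(-3) = I*√3 ≈ 1.732*I)
(Q + q)² = (13 + I*√3)²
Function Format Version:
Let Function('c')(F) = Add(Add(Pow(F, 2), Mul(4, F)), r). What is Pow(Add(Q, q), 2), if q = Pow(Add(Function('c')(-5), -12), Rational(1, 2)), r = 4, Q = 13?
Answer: Pow(Add(13, Mul(I, Pow(3, Rational(1, 2)))), 2) ≈ Add(166.00, Mul(45.033, I))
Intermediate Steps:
Function('c')(F) = Add(4, Pow(F, 2), Mul(4, F)) (Function('c')(F) = Add(Add(Pow(F, 2), Mul(4, F)), 4) = Add(4, Pow(F, 2), Mul(4, F)))
q = Mul(I, Pow(3, Rational(1, 2))) (q = Pow(Add(Add(4, Pow(-5, 2), Mul(4, -5)), -12), Rational(1, 2)) = Pow(Add(Add(4, 25, -20), -12), Rational(1, 2)) = Pow(Add(9, -12), Rational(1, 2)) = Pow(-3, Rational(1, 2)) = Mul(I, Pow(3, Rational(1, 2))) ≈ Mul(1.7320, I))
Pow(Add(Q, q), 2) = Pow(Add(13, Mul(I, Pow(3, Rational(1, 2)))), 2)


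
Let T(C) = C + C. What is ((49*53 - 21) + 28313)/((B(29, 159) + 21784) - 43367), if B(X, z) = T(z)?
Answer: -30889/21265 ≈ -1.4526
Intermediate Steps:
T(C) = 2*C
B(X, z) = 2*z
((49*53 - 21) + 28313)/((B(29, 159) + 21784) - 43367) = ((49*53 - 21) + 28313)/((2*159 + 21784) - 43367) = ((2597 - 21) + 28313)/((318 + 21784) - 43367) = (2576 + 28313)/(22102 - 43367) = 30889/(-21265) = 30889*(-1/21265) = -30889/21265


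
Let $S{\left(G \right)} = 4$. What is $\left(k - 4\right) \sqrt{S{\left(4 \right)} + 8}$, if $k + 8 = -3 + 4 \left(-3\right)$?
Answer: $- 54 \sqrt{3} \approx -93.531$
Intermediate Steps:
$k = -23$ ($k = -8 + \left(-3 + 4 \left(-3\right)\right) = -8 - 15 = -23$)
$\left(k - 4\right) \sqrt{S{\left(4 \right)} + 8} = \left(-23 - 4\right) \sqrt{4 + 8} = - 27 \sqrt{12} = - 27 \cdot 2 \sqrt{3} = - 54 \sqrt{3}$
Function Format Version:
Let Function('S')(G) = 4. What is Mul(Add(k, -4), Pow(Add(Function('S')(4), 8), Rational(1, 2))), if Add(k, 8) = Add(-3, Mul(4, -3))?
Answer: Mul(-54, Pow(3, Rational(1, 2))) ≈ -93.531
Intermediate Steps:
k = -23 (k = Add(-8, Add(-3, Mul(4, -3))) = Add(-8, Add(-3, -12)) = Add(-8, -15) = -23)
Mul(Add(k, -4), Pow(Add(Function('S')(4), 8), Rational(1, 2))) = Mul(Add(-23, -4), Pow(Add(4, 8), Rational(1, 2))) = Mul(-27, Pow(12, Rational(1, 2))) = Mul(-27, Mul(2, Pow(3, Rational(1, 2)))) = Mul(-54, Pow(3, Rational(1, 2)))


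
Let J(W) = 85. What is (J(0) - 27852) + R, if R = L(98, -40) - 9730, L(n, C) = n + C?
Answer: -37439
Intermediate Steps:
L(n, C) = C + n
R = -9672 (R = (-40 + 98) - 9730 = 58 - 9730 = -9672)
(J(0) - 27852) + R = (85 - 27852) - 9672 = -27767 - 9672 = -37439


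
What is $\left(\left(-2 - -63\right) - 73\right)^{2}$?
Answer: $144$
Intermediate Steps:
$\left(\left(-2 - -63\right) - 73\right)^{2} = \left(\left(-2 + 63\right) - 73\right)^{2} = \left(61 - 73\right)^{2} = \left(-12\right)^{2} = 144$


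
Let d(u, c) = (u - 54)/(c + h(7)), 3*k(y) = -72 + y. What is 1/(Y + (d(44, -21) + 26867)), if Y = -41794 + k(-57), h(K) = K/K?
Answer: -2/29939 ≈ -6.6802e-5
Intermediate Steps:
k(y) = -24 + y/3 (k(y) = (-72 + y)/3 = -24 + y/3)
h(K) = 1
d(u, c) = (-54 + u)/(1 + c) (d(u, c) = (u - 54)/(c + 1) = (-54 + u)/(1 + c))
Y = -41837 (Y = -41794 + (-24 + (⅓)*(-57)) = -41794 + (-24 - 19) = -41794 - 43 = -41837)
1/(Y + (d(44, -21) + 26867)) = 1/(-41837 + ((-54 + 44)/(1 - 21) + 26867)) = 1/(-41837 + (-10/(-20) + 26867)) = 1/(-41837 + (-1/20*(-10) + 26867)) = 1/(-41837 + (½ + 26867)) = 1/(-41837 + 53735/2) = 1/(-29939/2) = -2/29939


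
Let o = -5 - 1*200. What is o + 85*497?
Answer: 42040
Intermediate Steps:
o = -205 (o = -5 - 200 = -205)
o + 85*497 = -205 + 85*497 = -205 + 42245 = 42040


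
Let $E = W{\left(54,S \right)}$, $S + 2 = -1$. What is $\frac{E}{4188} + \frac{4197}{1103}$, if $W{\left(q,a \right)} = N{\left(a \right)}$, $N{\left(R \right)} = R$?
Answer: $\frac{5857909}{1539788} \approx 3.8044$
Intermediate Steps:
$S = -3$ ($S = -2 - 1 = -3$)
$W{\left(q,a \right)} = a$
$E = -3$
$\frac{E}{4188} + \frac{4197}{1103} = - \frac{3}{4188} + \frac{4197}{1103} = \left(-3\right) \frac{1}{4188} + 4197 \cdot \frac{1}{1103} = - \frac{1}{1396} + \frac{4197}{1103} = \frac{5857909}{1539788}$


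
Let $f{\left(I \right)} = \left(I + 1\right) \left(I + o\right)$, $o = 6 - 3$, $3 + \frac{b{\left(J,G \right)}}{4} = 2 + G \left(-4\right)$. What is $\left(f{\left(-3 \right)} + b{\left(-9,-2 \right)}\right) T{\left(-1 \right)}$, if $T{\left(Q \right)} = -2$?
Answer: $-56$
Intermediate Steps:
$b{\left(J,G \right)} = -4 - 16 G$ ($b{\left(J,G \right)} = -12 + 4 \left(2 + G \left(-4\right)\right) = -12 + 4 \left(2 - 4 G\right) = -12 - \left(-8 + 16 G\right) = -4 - 16 G$)
$o = 3$
$f{\left(I \right)} = \left(1 + I\right) \left(3 + I\right)$ ($f{\left(I \right)} = \left(I + 1\right) \left(I + 3\right) = \left(1 + I\right) \left(3 + I\right)$)
$\left(f{\left(-3 \right)} + b{\left(-9,-2 \right)}\right) T{\left(-1 \right)} = \left(\left(3 + \left(-3\right)^{2} + 4 \left(-3\right)\right) - -28\right) \left(-2\right) = \left(\left(3 + 9 - 12\right) + \left(-4 + 32\right)\right) \left(-2\right) = \left(0 + 28\right) \left(-2\right) = 28 \left(-2\right) = -56$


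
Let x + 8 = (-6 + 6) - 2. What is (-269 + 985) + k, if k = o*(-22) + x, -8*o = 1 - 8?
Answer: 2747/4 ≈ 686.75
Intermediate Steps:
o = 7/8 (o = -(1 - 8)/8 = -⅛*(-7) = 7/8 ≈ 0.87500)
x = -10 (x = -8 + ((-6 + 6) - 2) = -8 + (0 - 2) = -8 - 2 = -10)
k = -117/4 (k = (7/8)*(-22) - 10 = -77/4 - 10 = -117/4 ≈ -29.250)
(-269 + 985) + k = (-269 + 985) - 117/4 = 716 - 117/4 = 2747/4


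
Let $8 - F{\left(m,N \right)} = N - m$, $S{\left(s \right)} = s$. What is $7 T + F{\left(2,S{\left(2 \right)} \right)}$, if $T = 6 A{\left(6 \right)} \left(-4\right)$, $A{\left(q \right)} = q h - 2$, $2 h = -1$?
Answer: $848$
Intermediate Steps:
$h = - \frac{1}{2}$ ($h = \frac{1}{2} \left(-1\right) = - \frac{1}{2} \approx -0.5$)
$A{\left(q \right)} = -2 - \frac{q}{2}$ ($A{\left(q \right)} = q \left(- \frac{1}{2}\right) - 2 = - \frac{q}{2} - 2 = -2 - \frac{q}{2}$)
$F{\left(m,N \right)} = 8 + m - N$ ($F{\left(m,N \right)} = 8 - \left(N - m\right) = 8 + m - N$)
$T = 120$ ($T = 6 \left(-2 - 3\right) \left(-4\right) = 6 \left(-5\right) \left(-4\right) = \left(-30\right) \left(-4\right) = 120$)
$7 T + F{\left(2,S{\left(2 \right)} \right)} = 7 \cdot 120 + \left(8 + 2 - 2\right) = 840 + \left(8 + 2 - 2\right) = 840 + 8 = 848$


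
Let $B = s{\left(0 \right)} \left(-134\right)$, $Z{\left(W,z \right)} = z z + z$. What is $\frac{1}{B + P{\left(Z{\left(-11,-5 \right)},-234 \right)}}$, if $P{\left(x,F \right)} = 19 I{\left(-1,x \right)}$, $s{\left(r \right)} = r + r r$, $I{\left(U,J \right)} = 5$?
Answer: $\frac{1}{95} \approx 0.010526$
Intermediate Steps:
$s{\left(r \right)} = r + r^{2}$
$Z{\left(W,z \right)} = z + z^{2}$ ($Z{\left(W,z \right)} = z^{2} + z = z + z^{2}$)
$P{\left(x,F \right)} = 95$ ($P{\left(x,F \right)} = 19 \cdot 5 = 95$)
$B = 0$ ($B = 0 \left(1 + 0\right) \left(-134\right) = 0 \cdot 1 \left(-134\right) = 0 \left(-134\right) = 0$)
$\frac{1}{B + P{\left(Z{\left(-11,-5 \right)},-234 \right)}} = \frac{1}{0 + 95} = \frac{1}{95}$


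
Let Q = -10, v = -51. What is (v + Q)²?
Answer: 3721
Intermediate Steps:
(v + Q)² = (-51 - 10)² = (-61)² = 3721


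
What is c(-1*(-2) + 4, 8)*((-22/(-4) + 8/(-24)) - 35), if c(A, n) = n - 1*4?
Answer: -358/3 ≈ -119.33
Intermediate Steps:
c(A, n) = -4 + n (c(A, n) = n - 4 = -4 + n)
c(-1*(-2) + 4, 8)*((-22/(-4) + 8/(-24)) - 35) = (-4 + 8)*((-22/(-4) + 8/(-24)) - 35) = 4*((-22*(-¼) + 8*(-1/24)) - 35) = 4*((11/2 - ⅓) - 35) = 4*(31/6 - 35) = 4*(-179/6) = -358/3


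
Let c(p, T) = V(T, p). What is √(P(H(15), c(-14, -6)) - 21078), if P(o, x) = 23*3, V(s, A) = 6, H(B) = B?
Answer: I*√21009 ≈ 144.94*I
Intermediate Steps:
c(p, T) = 6
P(o, x) = 69
√(P(H(15), c(-14, -6)) - 21078) = √(69 - 21078) = √(-21009) = I*√21009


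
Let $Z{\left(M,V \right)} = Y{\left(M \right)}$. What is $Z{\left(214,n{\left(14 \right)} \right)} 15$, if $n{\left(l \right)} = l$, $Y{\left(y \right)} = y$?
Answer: $3210$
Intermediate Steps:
$Z{\left(M,V \right)} = M$
$Z{\left(214,n{\left(14 \right)} \right)} 15 = 214 \cdot 15 = 3210$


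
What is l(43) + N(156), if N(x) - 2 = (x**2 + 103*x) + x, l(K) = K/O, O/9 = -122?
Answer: 44537033/1098 ≈ 40562.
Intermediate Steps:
O = -1098 (O = 9*(-122) = -1098)
l(K) = -K/1098 (l(K) = K/(-1098) = K*(-1/1098) = -K/1098)
N(x) = 2 + x**2 + 104*x (N(x) = 2 + ((x**2 + 103*x) + x) = 2 + (x**2 + 104*x) = 2 + x**2 + 104*x)
l(43) + N(156) = -1/1098*43 + (2 + 156**2 + 104*156) = -43/1098 + (2 + 24336 + 16224) = -43/1098 + 40562 = 44537033/1098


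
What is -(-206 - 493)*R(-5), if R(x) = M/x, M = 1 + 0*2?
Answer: -699/5 ≈ -139.80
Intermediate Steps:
M = 1 (M = 1 + 0 = 1)
R(x) = 1/x
-(-206 - 493)*R(-5) = -(-206 - 493)/(-5) = -(-699)*(-1)/5 = -1*699/5 = -699/5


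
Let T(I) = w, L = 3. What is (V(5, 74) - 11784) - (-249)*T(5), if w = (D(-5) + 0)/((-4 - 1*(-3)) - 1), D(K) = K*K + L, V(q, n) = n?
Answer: -15196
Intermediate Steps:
D(K) = 3 + K**2 (D(K) = K*K + 3 = K**2 + 3 = 3 + K**2)
w = -14 (w = ((3 + (-5)**2) + 0)/((-4 - 1*(-3)) - 1) = ((3 + 25) + 0)/((-4 + 3) - 1) = (28 + 0)/(-1 - 1) = 28/(-2) = 28*(-1/2) = -14)
T(I) = -14
(V(5, 74) - 11784) - (-249)*T(5) = (74 - 11784) - (-249)*(-14) = -11710 - 1*3486 = -11710 - 3486 = -15196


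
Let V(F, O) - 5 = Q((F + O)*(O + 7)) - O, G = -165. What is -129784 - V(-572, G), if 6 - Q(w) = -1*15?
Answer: -129975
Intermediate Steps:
Q(w) = 21 (Q(w) = 6 - (-1)*15 = 6 - 1*(-15) = 6 + 15 = 21)
V(F, O) = 26 - O (V(F, O) = 5 + (21 - O) = 26 - O)
-129784 - V(-572, G) = -129784 - (26 - 1*(-165)) = -129784 - (26 + 165) = -129784 - 1*191 = -129784 - 191 = -129975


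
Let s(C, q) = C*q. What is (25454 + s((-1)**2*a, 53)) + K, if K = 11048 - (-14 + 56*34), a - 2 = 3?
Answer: 34877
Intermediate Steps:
a = 5 (a = 2 + 3 = 5)
K = 9158 (K = 11048 - (-14 + 1904) = 11048 - 1*1890 = 11048 - 1890 = 9158)
(25454 + s((-1)**2*a, 53)) + K = (25454 + ((-1)**2*5)*53) + 9158 = (25454 + (1*5)*53) + 9158 = (25454 + 5*53) + 9158 = (25454 + 265) + 9158 = 25719 + 9158 = 34877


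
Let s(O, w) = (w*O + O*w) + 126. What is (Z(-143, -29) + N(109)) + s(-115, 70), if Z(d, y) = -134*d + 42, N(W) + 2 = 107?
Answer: 3335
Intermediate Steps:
N(W) = 105 (N(W) = -2 + 107 = 105)
Z(d, y) = 42 - 134*d
s(O, w) = 126 + 2*O*w (s(O, w) = (O*w + O*w) + 126 = 2*O*w + 126 = 126 + 2*O*w)
(Z(-143, -29) + N(109)) + s(-115, 70) = ((42 - 134*(-143)) + 105) + (126 + 2*(-115)*70) = ((42 + 19162) + 105) + (126 - 16100) = (19204 + 105) - 15974 = 19309 - 15974 = 3335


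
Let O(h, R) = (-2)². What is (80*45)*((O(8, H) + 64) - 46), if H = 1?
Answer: 79200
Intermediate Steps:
O(h, R) = 4
(80*45)*((O(8, H) + 64) - 46) = (80*45)*((4 + 64) - 46) = 3600*(68 - 46) = 3600*22 = 79200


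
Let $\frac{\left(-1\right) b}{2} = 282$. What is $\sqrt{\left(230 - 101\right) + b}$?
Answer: $i \sqrt{435} \approx 20.857 i$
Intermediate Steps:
$b = -564$ ($b = \left(-2\right) 282 = -564$)
$\sqrt{\left(230 - 101\right) + b} = \sqrt{\left(230 - 101\right) - 564} = \sqrt{129 - 564} = \sqrt{-435} = i \sqrt{435}$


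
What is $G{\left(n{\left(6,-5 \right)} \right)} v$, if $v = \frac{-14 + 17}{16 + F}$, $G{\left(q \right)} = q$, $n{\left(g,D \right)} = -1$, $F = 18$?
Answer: $- \frac{3}{34} \approx -0.088235$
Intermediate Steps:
$v = \frac{3}{34}$ ($v = \frac{-14 + 17}{16 + 18} = \frac{3}{34} \approx 0.088235$)
$G{\left(n{\left(6,-5 \right)} \right)} v = \left(-1\right) \frac{3}{34} = - \frac{3}{34}$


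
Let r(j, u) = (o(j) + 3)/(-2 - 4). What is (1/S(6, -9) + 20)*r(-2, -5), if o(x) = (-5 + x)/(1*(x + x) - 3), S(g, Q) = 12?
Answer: -241/18 ≈ -13.389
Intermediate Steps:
o(x) = (-5 + x)/(-3 + 2*x) (o(x) = (-5 + x)/(1*(2*x) - 3) = (-5 + x)/(2*x - 3) = (-5 + x)/(-3 + 2*x))
r(j, u) = -½ - (-5 + j)/(6*(-3 + 2*j)) (r(j, u) = ((-5 + j)/(-3 + 2*j) + 3)/(-2 - 4) = (3 + (-5 + j)/(-3 + 2*j))/(-6) = (3 + (-5 + j)/(-3 + 2*j))*(-⅙) = -½ - (-5 + j)/(6*(-3 + 2*j)))
(1/S(6, -9) + 20)*r(-2, -5) = (1/12 + 20)*(7*(2 - 1*(-2))/(6*(-3 + 2*(-2)))) = (1/12 + 20)*(7*(2 + 2)/(6*(-3 - 4))) = 241*((7/6)*4/(-7))/12 = 241*((7/6)*(-⅐)*4)/12 = (241/12)*(-⅔) = -241/18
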